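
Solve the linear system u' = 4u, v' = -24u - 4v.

Coefficient matrix A = [[4, 0], [-24, -4]].
Characteristic polynomial det(A - λI) = λ^2 - 16 = 0.
Eigenvalues λ = -4, 4.
For λ=-4: (A-λI) row 1 is [8, 0], so an eigenvector is (0, 1).
For λ=4: (A-λI) row 2 is [-24, -8], so an eigenvector is (1, -3).
General solution: C_1e^(-4t)(0,1) + C_2e^(4t)(1,-3).

u(t) = C_2e^(4t), v(t) = C_1e^(-4t) - 3C_2e^(4t)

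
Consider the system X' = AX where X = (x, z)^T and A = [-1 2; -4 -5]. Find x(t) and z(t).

x(t) = -c_1e^(-3t)sin(2t) + c_2e^(-3t)cos(2t), z(t) = c_1e^(-3t)sin(2t) - c_1e^(-3t)cos(2t) - c_2e^(-3t)sin(2t) - c_2e^(-3t)cos(2t)

Coefficient matrix A = [[-1, 2], [-4, -5]].
Characteristic polynomial det(A - λI) = λ^2 + 6λ + 13 = 0.
Eigenvalues λ = -3 ± 2i (complex conjugate pair).
For λ=-3+2i: an eigenvector is (0,-1) - i(-1,1) = (0 + i, -1 - i).
A real fundamental pair from Re and Im of e^((-3+2i)t)v: X_1 = e^(-3t)(cos(2t)·(0,-1) + sin(2t)·(-1,1)), X_2 = e^(-3t)(sin(2t)·(0,-1) - cos(2t)·(-1,1)).
General solution: c_1X_1 + c_2X_2.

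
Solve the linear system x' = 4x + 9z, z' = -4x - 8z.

x(t) = 3C_1e^(-2t) + 3C_2te^(-2t) - C_2e^(-2t), z(t) = -2C_1e^(-2t) - 2C_2te^(-2t) + C_2e^(-2t)

Coefficient matrix A = [[4, 9], [-4, -8]].
Characteristic polynomial det(A - λI) = λ^2 + 4λ + 4 = 0.
Single eigenvalue λ = -2 with algebraic multiplicity 2.
Eigenvector v = (3,-2); generalized eigenvector w with (A-λI)w=v is (-1,1).
General solution: e^(-2t)[C_1·v + C_2·(t·v + w)].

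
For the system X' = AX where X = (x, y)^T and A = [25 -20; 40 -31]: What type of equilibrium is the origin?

A = [[25,-20],[40,-31]]; det(A-λI) = λ^2 + 6λ + 25.
λ = -3 ± 4i: negative real part.

stable spiral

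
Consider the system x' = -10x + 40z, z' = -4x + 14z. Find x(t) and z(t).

Coefficient matrix A = [[-10, 40], [-4, 14]].
Characteristic polynomial det(A - λI) = λ^2 - 4λ + 20 = 0.
Eigenvalues λ = 2 ± 4i (complex conjugate pair).
For λ=2+4i: an eigenvector is (1,0) - i(-3,-1) = (1 + 3i, 0 + i).
A real fundamental pair from Re and Im of e^((2+4i)t)v: X_1 = e^(2t)(cos(4t)·(1,0) + sin(4t)·(-3,-1)), X_2 = e^(2t)(sin(4t)·(1,0) - cos(4t)·(-3,-1)).
General solution: c_1X_1 + c_2X_2.

x(t) = -3c_1e^(2t)sin(4t) + c_1e^(2t)cos(4t) + c_2e^(2t)sin(4t) + 3c_2e^(2t)cos(4t), z(t) = -c_1e^(2t)sin(4t) + c_2e^(2t)cos(4t)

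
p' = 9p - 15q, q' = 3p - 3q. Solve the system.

p(t) = -2K_1e^(3t)sin(3t) - K_1e^(3t)cos(3t) - K_2e^(3t)sin(3t) + 2K_2e^(3t)cos(3t), q(t) = -K_1e^(3t)sin(3t) + K_2e^(3t)cos(3t)

Coefficient matrix A = [[9, -15], [3, -3]].
Characteristic polynomial det(A - λI) = λ^2 - 6λ + 18 = 0.
Eigenvalues λ = 3 ± 3i (complex conjugate pair).
For λ=3+3i: an eigenvector is (-1,0) - i(-2,-1) = (-1 + 2i, 0 + i).
A real fundamental pair from Re and Im of e^((3+3i)t)v: X_1 = e^(3t)(cos(3t)·(-1,0) + sin(3t)·(-2,-1)), X_2 = e^(3t)(sin(3t)·(-1,0) - cos(3t)·(-2,-1)).
General solution: K_1X_1 + K_2X_2.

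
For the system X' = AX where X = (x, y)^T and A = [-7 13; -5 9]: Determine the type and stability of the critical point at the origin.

A = [[-7,13],[-5,9]]; det(A-λI) = λ^2 - 2λ + 2.
λ = 1 ± i: positive real part.

unstable spiral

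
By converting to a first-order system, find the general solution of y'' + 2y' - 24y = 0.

Let x_1 = y, x_2 = y'. Then x_1' = x_2 and x_2' = 24x_1 - 2x_2.
A = [[0,1],[24,-2]]; det(A-λI) = λ^2 + 2λ - 24.
Eigenvalues λ = -6, 4 with eigenvectors (1,-6), (1,4).

y(t) = C_1e^(-6t) + C_2e^(4t)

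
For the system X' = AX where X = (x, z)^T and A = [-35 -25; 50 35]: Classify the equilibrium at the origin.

center

A = [[-35,-25],[50,35]]; det(A-λI) = λ^2 + 25.
λ = 0 ± 5i: zero real part.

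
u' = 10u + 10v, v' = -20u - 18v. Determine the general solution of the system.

Coefficient matrix A = [[10, 10], [-20, -18]].
Characteristic polynomial det(A - λI) = λ^2 + 8λ + 20 = 0.
Eigenvalues λ = -4 ± 2i (complex conjugate pair).
For λ=-4+2i: an eigenvector is (-1,1) - i(-2,3) = (-1 + 2i, 1 - 3i).
A real fundamental pair from Re and Im of e^((-4+2i)t)v: X_1 = e^(-4t)(cos(2t)·(-1,1) + sin(2t)·(-2,3)), X_2 = e^(-4t)(sin(2t)·(-1,1) - cos(2t)·(-2,3)).
General solution: C_1X_1 + C_2X_2.

u(t) = -2C_1e^(-4t)sin(2t) - C_1e^(-4t)cos(2t) - C_2e^(-4t)sin(2t) + 2C_2e^(-4t)cos(2t), v(t) = 3C_1e^(-4t)sin(2t) + C_1e^(-4t)cos(2t) + C_2e^(-4t)sin(2t) - 3C_2e^(-4t)cos(2t)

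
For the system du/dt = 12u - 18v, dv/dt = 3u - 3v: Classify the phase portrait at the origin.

unstable node

A = [[12,-18],[3,-3]]; det(A-λI) = λ^2 - 9λ + 18.
λ = 3, 6: both positive.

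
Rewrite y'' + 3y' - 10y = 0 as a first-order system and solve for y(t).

Let x_1 = y, x_2 = y'. Then x_1' = x_2 and x_2' = 10x_1 - 3x_2.
A = [[0,1],[10,-3]]; det(A-λI) = λ^2 + 3λ - 10.
Eigenvalues λ = 2, -5 with eigenvectors (1,2), (1,-5).

y(t) = C_1e^(2t) + C_2e^(-5t)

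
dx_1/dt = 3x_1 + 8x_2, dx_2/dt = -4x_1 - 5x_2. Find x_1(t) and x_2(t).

x_1(t) = -K_1e^(-t)sin(4t) - K_1e^(-t)cos(4t) - K_2e^(-t)sin(4t) + K_2e^(-t)cos(4t), x_2(t) = K_1e^(-t)sin(4t) - K_2e^(-t)cos(4t)

Coefficient matrix A = [[3, 8], [-4, -5]].
Characteristic polynomial det(A - λI) = λ^2 + 2λ + 17 = 0.
Eigenvalues λ = -1 ± 4i (complex conjugate pair).
For λ=-1+4i: an eigenvector is (-1,0) - i(-1,1) = (-1 + i, 0 - i).
A real fundamental pair from Re and Im of e^((-1+4i)t)v: X_1 = e^(-t)(cos(4t)·(-1,0) + sin(4t)·(-1,1)), X_2 = e^(-t)(sin(4t)·(-1,0) - cos(4t)·(-1,1)).
General solution: K_1X_1 + K_2X_2.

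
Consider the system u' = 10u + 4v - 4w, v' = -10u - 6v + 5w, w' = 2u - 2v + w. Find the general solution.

Coefficient matrix A = [[10, 4, -4], [-10, -6, 5], [2, -2, 1]].
det(A - λI) = 0 gives eigenvalues λ = -1, 4, 2.
For λ=-1: eigenvector (0,1,1).
For λ=4: eigenvector (-2,1,-2).
For λ=2: eigenvector (-1,0,-2).
General solution: C_1e^(-t)(0,1,1) + C_2e^(4t)(-2,1,-2) + C_3e^(2t)(-1,0,-2).

u(t) = -2C_2e^(4t) - C_3e^(2t), v(t) = C_1e^(-t) + C_2e^(4t), w(t) = C_1e^(-t) - 2C_2e^(4t) - 2C_3e^(2t)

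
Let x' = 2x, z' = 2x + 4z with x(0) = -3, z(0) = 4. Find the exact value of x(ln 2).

A = [[2,0],[2,4]]; eigenvalues λ = 4, 2.
Eigenvectors: (0,-1) for λ=4, (1,-1) for λ=2.
From the initial condition, c_1 = -1, c_2 = -3.
x(ln 2) = (-1)(2^4)(0) + (-3)(2^2)(1) = -12.

-12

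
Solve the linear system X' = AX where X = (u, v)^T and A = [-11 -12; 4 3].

Coefficient matrix A = [[-11, -12], [4, 3]].
Characteristic polynomial det(A - λI) = λ^2 + 8λ + 15 = 0.
Eigenvalues λ = -3, -5.
For λ=-3: (A-λI) row 1 is [-8, -12], so an eigenvector is (3, -2).
For λ=-5: (A-λI) row 1 is [-6, -12], so an eigenvector is (-2, 1).
General solution: c_1e^(-3t)(3,-2) + c_2e^(-5t)(-2,1).

u(t) = 3c_1e^(-3t) - 2c_2e^(-5t), v(t) = -2c_1e^(-3t) + c_2e^(-5t)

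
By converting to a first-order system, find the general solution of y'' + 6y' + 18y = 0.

y(t) = c_1e^(-3t)cos(3t) + c_2e^(-3t)sin(3t)

Let x_1 = y, x_2 = y'. Then x_1' = x_2 and x_2' = -18x_1 - 6x_2.
A = [[0,1],[-18,-6]]; det(A-λI) = λ^2 + 6λ + 18.
Eigenvalues λ = -3 ± 3i.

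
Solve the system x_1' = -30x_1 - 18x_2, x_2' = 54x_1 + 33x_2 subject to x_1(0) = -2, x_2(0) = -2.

Coefficient matrix A = [[-30, -18], [54, 33]].
Characteristic polynomial det(A - λI) = λ^2 - 3λ - 18 = 0.
Eigenvalues λ = 6, -3.
For λ=6: (A-λI) row 1 is [-36, -18], so an eigenvector is (1, -2).
For λ=-3: (A-λI) row 1 is [-27, -18], so an eigenvector is (-2, 3).
General solution: K_1e^(6t)(1,-2) + K_2e^(-3t)(-2,3).
Applying x_1(0)=-2, x_2(0)=-2 gives K_1=10, K_2=6.

x_1(t) = 10e^(6t) - 12e^(-3t), x_2(t) = -20e^(6t) + 18e^(-3t)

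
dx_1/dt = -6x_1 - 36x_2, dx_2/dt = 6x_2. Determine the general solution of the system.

Coefficient matrix A = [[-6, -36], [0, 6]].
Characteristic polynomial det(A - λI) = λ^2 - 36 = 0.
Eigenvalues λ = 6, -6.
For λ=6: (A-λI) row 1 is [-12, -36], so an eigenvector is (3, -1).
For λ=-6: (A-λI) row 1 is [0, -36], so an eigenvector is (-1, 0).
General solution: C_1e^(6t)(3,-1) + C_2e^(-6t)(-1,0).

x_1(t) = 3C_1e^(6t) - C_2e^(-6t), x_2(t) = -C_1e^(6t)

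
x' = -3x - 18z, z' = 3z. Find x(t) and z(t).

Coefficient matrix A = [[-3, -18], [0, 3]].
Characteristic polynomial det(A - λI) = λ^2 - 9 = 0.
Eigenvalues λ = 3, -3.
For λ=3: (A-λI) row 1 is [-6, -18], so an eigenvector is (-3, 1).
For λ=-3: (A-λI) row 1 is [0, -18], so an eigenvector is (1, 0).
General solution: C_1e^(3t)(-3,1) + C_2e^(-3t)(1,0).

x(t) = -3C_1e^(3t) + C_2e^(-3t), z(t) = C_1e^(3t)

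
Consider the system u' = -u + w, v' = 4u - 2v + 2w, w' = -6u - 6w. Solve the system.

u(t) = C_1e^(-3t) - C_3e^(-4t), v(t) = C_2e^(-2t) - C_3e^(-4t), w(t) = -2C_1e^(-3t) + 3C_3e^(-4t)

Coefficient matrix A = [[-1, 0, 1], [4, -2, 2], [-6, 0, -6]].
det(A - λI) = 0 gives eigenvalues λ = -3, -2, -4.
For λ=-3: eigenvector (1,0,-2).
For λ=-2: eigenvector (0,1,0).
For λ=-4: eigenvector (-1,-1,3).
General solution: C_1e^(-3t)(1,0,-2) + C_2e^(-2t)(0,1,0) + C_3e^(-4t)(-1,-1,3).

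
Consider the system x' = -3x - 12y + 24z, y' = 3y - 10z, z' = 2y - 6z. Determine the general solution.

Coefficient matrix A = [[-3, -12, 24], [0, 3, -10], [0, 2, -6]].
det(A - λI) = 0 gives eigenvalues λ = -2, -1, -3.
For λ=-2: eigenvector (0,2,1).
For λ=-1: eigenvector (-6,5,2).
For λ=-3: eigenvector (1,0,0).
General solution: K_1e^(-2t)(0,2,1) + K_2e^(-t)(-6,5,2) + K_3e^(-3t)(1,0,0).

x(t) = -6K_2e^(-t) + K_3e^(-3t), y(t) = 2K_1e^(-2t) + 5K_2e^(-t), z(t) = K_1e^(-2t) + 2K_2e^(-t)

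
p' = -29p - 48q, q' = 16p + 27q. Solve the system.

p(t) = -3c_1e^(3t) - 2c_2e^(-5t), q(t) = 2c_1e^(3t) + c_2e^(-5t)

Coefficient matrix A = [[-29, -48], [16, 27]].
Characteristic polynomial det(A - λI) = λ^2 + 2λ - 15 = 0.
Eigenvalues λ = 3, -5.
For λ=3: (A-λI) row 1 is [-32, -48], so an eigenvector is (-3, 2).
For λ=-5: (A-λI) row 1 is [-24, -48], so an eigenvector is (-2, 1).
General solution: c_1e^(3t)(-3,2) + c_2e^(-5t)(-2,1).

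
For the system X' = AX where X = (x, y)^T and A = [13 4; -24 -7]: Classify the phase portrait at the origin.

unstable node

A = [[13,4],[-24,-7]]; det(A-λI) = λ^2 - 6λ + 5.
λ = 5, 1: both positive.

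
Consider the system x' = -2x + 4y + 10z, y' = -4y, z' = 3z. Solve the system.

Coefficient matrix A = [[-2, 4, 10], [0, -4, 0], [0, 0, 3]].
det(A - λI) = 0 gives eigenvalues λ = -4, -2, 3.
For λ=-4: eigenvector (-2,1,0).
For λ=-2: eigenvector (1,0,0).
For λ=3: eigenvector (2,0,1).
General solution: C_1e^(-4t)(-2,1,0) + C_2e^(-2t)(1,0,0) + C_3e^(3t)(2,0,1).

x(t) = -2C_1e^(-4t) + C_2e^(-2t) + 2C_3e^(3t), y(t) = C_1e^(-4t), z(t) = C_3e^(3t)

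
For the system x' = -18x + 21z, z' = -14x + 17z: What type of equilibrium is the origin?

saddle

A = [[-18,21],[-14,17]]; det(A-λI) = λ^2 + λ - 12.
λ = 3, -4: opposite signs.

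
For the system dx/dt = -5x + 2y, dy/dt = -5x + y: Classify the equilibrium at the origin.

A = [[-5,2],[-5,1]]; det(A-λI) = λ^2 + 4λ + 5.
λ = -2 ± i: negative real part.

stable spiral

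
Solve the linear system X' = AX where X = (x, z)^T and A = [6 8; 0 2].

Coefficient matrix A = [[6, 8], [0, 2]].
Characteristic polynomial det(A - λI) = λ^2 - 8λ + 12 = 0.
Eigenvalues λ = 6, 2.
For λ=6: (A-λI) row 1 is [0, 8], so an eigenvector is (1, 0).
For λ=2: (A-λI) row 1 is [4, 8], so an eigenvector is (2, -1).
General solution: C_1e^(6t)(1,0) + C_2e^(2t)(2,-1).

x(t) = C_1e^(6t) + 2C_2e^(2t), z(t) = -C_2e^(2t)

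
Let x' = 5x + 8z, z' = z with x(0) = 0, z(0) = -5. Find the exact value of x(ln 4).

A = [[5,8],[0,1]]; eigenvalues λ = 1, 5.
Eigenvectors: (-2,1) for λ=1, (-1,0) for λ=5.
From the initial condition, c_1 = -5, c_2 = 10.
x(ln 4) = (-5)(4^1)(-2) + (10)(4^5)(-1) = -10200.

-10200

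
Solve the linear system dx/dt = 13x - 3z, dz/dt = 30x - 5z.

Coefficient matrix A = [[13, -3], [30, -5]].
Characteristic polynomial det(A - λI) = λ^2 - 8λ + 25 = 0.
Eigenvalues λ = 4 ± 3i (complex conjugate pair).
For λ=4+3i: an eigenvector is (0,-1) - i(1,3) = (0 - i, -1 - 3i).
A real fundamental pair from Re and Im of e^((4+3i)t)v: X_1 = e^(4t)(cos(3t)·(0,-1) + sin(3t)·(1,3)), X_2 = e^(4t)(sin(3t)·(0,-1) - cos(3t)·(1,3)).
General solution: C_1X_1 + C_2X_2.

x(t) = C_1e^(4t)sin(3t) - C_2e^(4t)cos(3t), z(t) = 3C_1e^(4t)sin(3t) - C_1e^(4t)cos(3t) - C_2e^(4t)sin(3t) - 3C_2e^(4t)cos(3t)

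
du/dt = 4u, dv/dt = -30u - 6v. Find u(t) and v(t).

Coefficient matrix A = [[4, 0], [-30, -6]].
Characteristic polynomial det(A - λI) = λ^2 + 2λ - 24 = 0.
Eigenvalues λ = -6, 4.
For λ=-6: (A-λI) row 1 is [10, 0], so an eigenvector is (0, -1).
For λ=4: (A-λI) row 2 is [-30, -10], so an eigenvector is (-1, 3).
General solution: C_1e^(-6t)(0,-1) + C_2e^(4t)(-1,3).

u(t) = -C_2e^(4t), v(t) = -C_1e^(-6t) + 3C_2e^(4t)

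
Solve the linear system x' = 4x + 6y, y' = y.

Coefficient matrix A = [[4, 6], [0, 1]].
Characteristic polynomial det(A - λI) = λ^2 - 5λ + 4 = 0.
Eigenvalues λ = 1, 4.
For λ=1: (A-λI) row 1 is [3, 6], so an eigenvector is (2, -1).
For λ=4: (A-λI) row 1 is [0, 6], so an eigenvector is (-1, 0).
General solution: c_1e^(t)(2,-1) + c_2e^(4t)(-1,0).

x(t) = 2c_1e^(t) - c_2e^(4t), y(t) = -c_1e^(t)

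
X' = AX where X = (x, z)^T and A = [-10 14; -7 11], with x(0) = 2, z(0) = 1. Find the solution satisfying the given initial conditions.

x(t) = 2e^(-3t), z(t) = e^(-3t)

Coefficient matrix A = [[-10, 14], [-7, 11]].
Characteristic polynomial det(A - λI) = λ^2 - λ - 12 = 0.
Eigenvalues λ = -3, 4.
For λ=-3: (A-λI) row 1 is [-7, 14], so an eigenvector is (-2, -1).
For λ=4: (A-λI) row 1 is [-14, 14], so an eigenvector is (-1, -1).
General solution: K_1e^(-3t)(-2,-1) + K_2e^(4t)(-1,-1).
Applying x(0)=2, z(0)=1 gives K_1=-1, K_2=0.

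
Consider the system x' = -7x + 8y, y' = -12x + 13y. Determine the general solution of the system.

Coefficient matrix A = [[-7, 8], [-12, 13]].
Characteristic polynomial det(A - λI) = λ^2 - 6λ + 5 = 0.
Eigenvalues λ = 5, 1.
For λ=5: (A-λI) row 1 is [-12, 8], so an eigenvector is (2, 3).
For λ=1: (A-λI) row 1 is [-8, 8], so an eigenvector is (-1, -1).
General solution: c_1e^(5t)(2,3) + c_2e^(t)(-1,-1).

x(t) = 2c_1e^(5t) - c_2e^(t), y(t) = 3c_1e^(5t) - c_2e^(t)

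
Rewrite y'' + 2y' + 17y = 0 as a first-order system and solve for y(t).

y(t) = C_1e^(-t)cos(4t) + C_2e^(-t)sin(4t)

Let x_1 = y, x_2 = y'. Then x_1' = x_2 and x_2' = -17x_1 - 2x_2.
A = [[0,1],[-17,-2]]; det(A-λI) = λ^2 + 2λ + 17.
Eigenvalues λ = -1 ± 4i.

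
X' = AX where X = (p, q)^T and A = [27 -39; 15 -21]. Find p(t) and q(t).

Coefficient matrix A = [[27, -39], [15, -21]].
Characteristic polynomial det(A - λI) = λ^2 - 6λ + 18 = 0.
Eigenvalues λ = 3 ± 3i (complex conjugate pair).
For λ=3+3i: an eigenvector is (-2,-1) - i(-3,-2) = (-2 + 3i, -1 + 2i).
A real fundamental pair from Re and Im of e^((3+3i)t)v: X_1 = e^(3t)(cos(3t)·(-2,-1) + sin(3t)·(-3,-2)), X_2 = e^(3t)(sin(3t)·(-2,-1) - cos(3t)·(-3,-2)).
General solution: c_1X_1 + c_2X_2.

p(t) = -3c_1e^(3t)sin(3t) - 2c_1e^(3t)cos(3t) - 2c_2e^(3t)sin(3t) + 3c_2e^(3t)cos(3t), q(t) = -2c_1e^(3t)sin(3t) - c_1e^(3t)cos(3t) - c_2e^(3t)sin(3t) + 2c_2e^(3t)cos(3t)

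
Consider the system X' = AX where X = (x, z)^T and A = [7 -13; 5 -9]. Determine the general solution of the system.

Coefficient matrix A = [[7, -13], [5, -9]].
Characteristic polynomial det(A - λI) = λ^2 + 2λ + 2 = 0.
Eigenvalues λ = -1 ± i (complex conjugate pair).
For λ=-1+i: an eigenvector is (-2,-1) - i(-3,-2) = (-2 + 3i, -1 + 2i).
A real fundamental pair from Re and Im of e^((-1+i)t)v: X_1 = e^(-t)(cos(t)·(-2,-1) + sin(t)·(-3,-2)), X_2 = e^(-t)(sin(t)·(-2,-1) - cos(t)·(-3,-2)).
General solution: C_1X_1 + C_2X_2.

x(t) = -3C_1e^(-t)sin(t) - 2C_1e^(-t)cos(t) - 2C_2e^(-t)sin(t) + 3C_2e^(-t)cos(t), z(t) = -2C_1e^(-t)sin(t) - C_1e^(-t)cos(t) - C_2e^(-t)sin(t) + 2C_2e^(-t)cos(t)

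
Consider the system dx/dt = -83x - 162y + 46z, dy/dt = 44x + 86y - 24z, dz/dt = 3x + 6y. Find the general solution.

x(t) = -7K_1e^(3t) - 6K_2e^(2t) - 2K_3e^(-2t), y(t) = 4K_1e^(3t) + 4K_2e^(2t) + K_3e^(-2t), z(t) = K_1e^(3t) + 3K_2e^(2t)

Coefficient matrix A = [[-83, -162, 46], [44, 86, -24], [3, 6, 0]].
det(A - λI) = 0 gives eigenvalues λ = 3, 2, -2.
For λ=3: eigenvector (-7,4,1).
For λ=2: eigenvector (-6,4,3).
For λ=-2: eigenvector (-2,1,0).
General solution: K_1e^(3t)(-7,4,1) + K_2e^(2t)(-6,4,3) + K_3e^(-2t)(-2,1,0).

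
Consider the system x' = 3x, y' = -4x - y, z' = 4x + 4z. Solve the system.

Coefficient matrix A = [[3, 0, 0], [-4, -1, 0], [4, 0, 4]].
det(A - λI) = 0 gives eigenvalues λ = 4, -1, 3.
For λ=4: eigenvector (0,0,1).
For λ=-1: eigenvector (0,1,0).
For λ=3: eigenvector (1,-1,-4).
General solution: C_1e^(4t)(0,0,1) + C_2e^(-t)(0,1,0) + C_3e^(3t)(1,-1,-4).

x(t) = C_3e^(3t), y(t) = C_2e^(-t) - C_3e^(3t), z(t) = C_1e^(4t) - 4C_3e^(3t)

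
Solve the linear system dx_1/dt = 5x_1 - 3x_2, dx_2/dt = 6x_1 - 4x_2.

Coefficient matrix A = [[5, -3], [6, -4]].
Characteristic polynomial det(A - λI) = λ^2 - λ - 2 = 0.
Eigenvalues λ = 2, -1.
For λ=2: (A-λI) row 1 is [3, -3], so an eigenvector is (1, 1).
For λ=-1: (A-λI) row 1 is [6, -3], so an eigenvector is (1, 2).
General solution: C_1e^(2t)(1,1) + C_2e^(-t)(1,2).

x_1(t) = C_1e^(2t) + C_2e^(-t), x_2(t) = C_1e^(2t) + 2C_2e^(-t)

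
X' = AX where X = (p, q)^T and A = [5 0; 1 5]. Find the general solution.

Coefficient matrix A = [[5, 0], [1, 5]].
Characteristic polynomial det(A - λI) = λ^2 - 10λ + 25 = 0.
Single eigenvalue λ = 5 with algebraic multiplicity 2.
Eigenvector v = (0,1); generalized eigenvector w with (A-λI)w=v is (1,2).
General solution: e^(5t)[c_1·v + c_2·(t·v + w)].

p(t) = c_2e^(5t), q(t) = c_1e^(5t) + c_2te^(5t) + 2c_2e^(5t)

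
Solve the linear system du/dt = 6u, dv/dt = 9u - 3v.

u(t) = K_1e^(6t), v(t) = K_1e^(6t) - K_2e^(-3t)

Coefficient matrix A = [[6, 0], [9, -3]].
Characteristic polynomial det(A - λI) = λ^2 - 3λ - 18 = 0.
Eigenvalues λ = 6, -3.
For λ=6: (A-λI) row 2 is [9, -9], so an eigenvector is (1, 1).
For λ=-3: (A-λI) row 1 is [9, 0], so an eigenvector is (0, -1).
General solution: K_1e^(6t)(1,1) + K_2e^(-3t)(0,-1).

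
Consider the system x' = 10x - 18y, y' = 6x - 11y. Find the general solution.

Coefficient matrix A = [[10, -18], [6, -11]].
Characteristic polynomial det(A - λI) = λ^2 + λ - 2 = 0.
Eigenvalues λ = 1, -2.
For λ=1: (A-λI) row 1 is [9, -18], so an eigenvector is (2, 1).
For λ=-2: (A-λI) row 1 is [12, -18], so an eigenvector is (-3, -2).
General solution: c_1e^(t)(2,1) + c_2e^(-2t)(-3,-2).

x(t) = 2c_1e^(t) - 3c_2e^(-2t), y(t) = c_1e^(t) - 2c_2e^(-2t)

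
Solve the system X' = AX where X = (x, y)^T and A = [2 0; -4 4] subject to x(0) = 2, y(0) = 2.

Coefficient matrix A = [[2, 0], [-4, 4]].
Characteristic polynomial det(A - λI) = λ^2 - 6λ + 8 = 0.
Eigenvalues λ = 2, 4.
For λ=2: (A-λI) row 2 is [-4, 2], so an eigenvector is (-1, -2).
For λ=4: (A-λI) row 1 is [-2, 0], so an eigenvector is (0, 1).
General solution: c_1e^(2t)(-1,-2) + c_2e^(4t)(0,1).
Applying x(0)=2, y(0)=2 gives c_1=-2, c_2=-2.

x(t) = 2e^(2t), y(t) = -2e^(4t) + 4e^(2t)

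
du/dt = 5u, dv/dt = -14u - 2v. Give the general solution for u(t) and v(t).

Coefficient matrix A = [[5, 0], [-14, -2]].
Characteristic polynomial det(A - λI) = λ^2 - 3λ - 10 = 0.
Eigenvalues λ = 5, -2.
For λ=5: (A-λI) row 2 is [-14, -7], so an eigenvector is (1, -2).
For λ=-2: (A-λI) row 1 is [7, 0], so an eigenvector is (0, -1).
General solution: c_1e^(5t)(1,-2) + c_2e^(-2t)(0,-1).

u(t) = c_1e^(5t), v(t) = -2c_1e^(5t) - c_2e^(-2t)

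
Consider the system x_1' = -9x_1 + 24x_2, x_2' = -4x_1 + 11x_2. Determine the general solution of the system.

Coefficient matrix A = [[-9, 24], [-4, 11]].
Characteristic polynomial det(A - λI) = λ^2 - 2λ - 3 = 0.
Eigenvalues λ = 3, -1.
For λ=3: (A-λI) row 1 is [-12, 24], so an eigenvector is (-2, -1).
For λ=-1: (A-λI) row 1 is [-8, 24], so an eigenvector is (3, 1).
General solution: c_1e^(3t)(-2,-1) + c_2e^(-t)(3,1).

x_1(t) = -2c_1e^(3t) + 3c_2e^(-t), x_2(t) = -c_1e^(3t) + c_2e^(-t)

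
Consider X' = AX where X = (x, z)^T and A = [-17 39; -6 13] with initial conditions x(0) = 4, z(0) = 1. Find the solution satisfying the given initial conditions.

Coefficient matrix A = [[-17, 39], [-6, 13]].
Characteristic polynomial det(A - λI) = λ^2 + 4λ + 13 = 0.
Eigenvalues λ = -2 ± 3i (complex conjugate pair).
For λ=-2+3i: an eigenvector is (3,1) - i(-2,-1) = (3 + 2i, 1 + i).
A real fundamental pair from Re and Im of e^((-2+3i)t)v: X_1 = e^(-2t)(cos(3t)·(3,1) + sin(3t)·(-2,-1)), X_2 = e^(-2t)(sin(3t)·(3,1) - cos(3t)·(-2,-1)).
General solution: C_1X_1 + C_2X_2.
Applying x(0)=4, z(0)=1 gives C_1=2, C_2=-1.

x(t) = -7e^(-2t)sin(3t) + 4e^(-2t)cos(3t), z(t) = -3e^(-2t)sin(3t) + e^(-2t)cos(3t)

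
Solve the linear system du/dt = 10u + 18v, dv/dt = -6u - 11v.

Coefficient matrix A = [[10, 18], [-6, -11]].
Characteristic polynomial det(A - λI) = λ^2 + λ - 2 = 0.
Eigenvalues λ = 1, -2.
For λ=1: (A-λI) row 1 is [9, 18], so an eigenvector is (-2, 1).
For λ=-2: (A-λI) row 1 is [12, 18], so an eigenvector is (-3, 2).
General solution: K_1e^(t)(-2,1) + K_2e^(-2t)(-3,2).

u(t) = -2K_1e^(t) - 3K_2e^(-2t), v(t) = K_1e^(t) + 2K_2e^(-2t)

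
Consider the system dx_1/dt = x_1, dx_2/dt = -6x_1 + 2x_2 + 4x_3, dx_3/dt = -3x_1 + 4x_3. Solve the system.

x_1(t) = C_2e^(t), x_2(t) = -2C_1e^(4t) + 2C_2e^(t) + C_3e^(2t), x_3(t) = -C_1e^(4t) + C_2e^(t)

Coefficient matrix A = [[1, 0, 0], [-6, 2, 4], [-3, 0, 4]].
det(A - λI) = 0 gives eigenvalues λ = 4, 1, 2.
For λ=4: eigenvector (0,-2,-1).
For λ=1: eigenvector (1,2,1).
For λ=2: eigenvector (0,1,0).
General solution: C_1e^(4t)(0,-2,-1) + C_2e^(t)(1,2,1) + C_3e^(2t)(0,1,0).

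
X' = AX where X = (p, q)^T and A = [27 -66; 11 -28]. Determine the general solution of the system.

p(t) = 2c_1e^(-6t) + 3c_2e^(5t), q(t) = c_1e^(-6t) + c_2e^(5t)

Coefficient matrix A = [[27, -66], [11, -28]].
Characteristic polynomial det(A - λI) = λ^2 + λ - 30 = 0.
Eigenvalues λ = -6, 5.
For λ=-6: (A-λI) row 1 is [33, -66], so an eigenvector is (2, 1).
For λ=5: (A-λI) row 1 is [22, -66], so an eigenvector is (3, 1).
General solution: c_1e^(-6t)(2,1) + c_2e^(5t)(3,1).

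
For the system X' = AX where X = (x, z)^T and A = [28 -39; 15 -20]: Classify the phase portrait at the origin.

unstable spiral

A = [[28,-39],[15,-20]]; det(A-λI) = λ^2 - 8λ + 25.
λ = 4 ± 3i: positive real part.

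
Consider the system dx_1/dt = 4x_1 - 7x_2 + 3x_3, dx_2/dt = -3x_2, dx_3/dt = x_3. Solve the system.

x_1(t) = c_1e^(4t) + c_2e^(-3t) + c_3e^(t), x_2(t) = c_2e^(-3t), x_3(t) = -c_3e^(t)

Coefficient matrix A = [[4, -7, 3], [0, -3, 0], [0, 0, 1]].
det(A - λI) = 0 gives eigenvalues λ = 4, -3, 1.
For λ=4: eigenvector (1,0,0).
For λ=-3: eigenvector (1,1,0).
For λ=1: eigenvector (1,0,-1).
General solution: c_1e^(4t)(1,0,0) + c_2e^(-3t)(1,1,0) + c_3e^(t)(1,0,-1).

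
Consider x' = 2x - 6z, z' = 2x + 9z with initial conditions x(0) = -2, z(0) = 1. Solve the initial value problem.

Coefficient matrix A = [[2, -6], [2, 9]].
Characteristic polynomial det(A - λI) = λ^2 - 11λ + 30 = 0.
Eigenvalues λ = 5, 6.
For λ=5: (A-λI) row 1 is [-3, -6], so an eigenvector is (2, -1).
For λ=6: (A-λI) row 1 is [-4, -6], so an eigenvector is (3, -2).
General solution: c_1e^(5t)(2,-1) + c_2e^(6t)(3,-2).
Applying x(0)=-2, z(0)=1 gives c_1=-1, c_2=0.

x(t) = -2e^(5t), z(t) = e^(5t)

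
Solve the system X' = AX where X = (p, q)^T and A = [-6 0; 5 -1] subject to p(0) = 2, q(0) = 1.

p(t) = 2e^(-6t), q(t) = 3e^(-t) - 2e^(-6t)

Coefficient matrix A = [[-6, 0], [5, -1]].
Characteristic polynomial det(A - λI) = λ^2 + 7λ + 6 = 0.
Eigenvalues λ = -6, -1.
For λ=-6: (A-λI) row 2 is [5, 5], so an eigenvector is (1, -1).
For λ=-1: (A-λI) row 1 is [-5, 0], so an eigenvector is (0, 1).
General solution: K_1e^(-6t)(1,-1) + K_2e^(-t)(0,1).
Applying p(0)=2, q(0)=1 gives K_1=2, K_2=3.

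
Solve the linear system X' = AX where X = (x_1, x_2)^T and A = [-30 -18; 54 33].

x_1(t) = 2C_1e^(-3t) + C_2e^(6t), x_2(t) = -3C_1e^(-3t) - 2C_2e^(6t)

Coefficient matrix A = [[-30, -18], [54, 33]].
Characteristic polynomial det(A - λI) = λ^2 - 3λ - 18 = 0.
Eigenvalues λ = -3, 6.
For λ=-3: (A-λI) row 1 is [-27, -18], so an eigenvector is (2, -3).
For λ=6: (A-λI) row 1 is [-36, -18], so an eigenvector is (1, -2).
General solution: C_1e^(-3t)(2,-3) + C_2e^(6t)(1,-2).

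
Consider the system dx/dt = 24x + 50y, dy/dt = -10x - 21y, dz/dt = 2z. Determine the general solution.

Coefficient matrix A = [[24, 50, 0], [-10, -21, 0], [0, 0, 2]].
det(A - λI) = 0 gives eigenvalues λ = 2, -1, 4.
For λ=2: eigenvector (0,0,1).
For λ=-1: eigenvector (-2,1,0).
For λ=4: eigenvector (5,-2,0).
General solution: K_1e^(2t)(0,0,1) + K_2e^(-t)(-2,1,0) + K_3e^(4t)(5,-2,0).

x(t) = -2K_2e^(-t) + 5K_3e^(4t), y(t) = K_2e^(-t) - 2K_3e^(4t), z(t) = K_1e^(2t)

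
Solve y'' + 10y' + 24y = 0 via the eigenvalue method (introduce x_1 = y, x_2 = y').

Let x_1 = y, x_2 = y'. Then x_1' = x_2 and x_2' = -24x_1 - 10x_2.
A = [[0,1],[-24,-10]]; det(A-λI) = λ^2 + 10λ + 24.
Eigenvalues λ = -4, -6 with eigenvectors (1,-4), (1,-6).

y(t) = C_1e^(-4t) + C_2e^(-6t)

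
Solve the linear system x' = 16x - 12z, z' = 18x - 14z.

x(t) = K_1e^(4t) - 2K_2e^(-2t), z(t) = K_1e^(4t) - 3K_2e^(-2t)

Coefficient matrix A = [[16, -12], [18, -14]].
Characteristic polynomial det(A - λI) = λ^2 - 2λ - 8 = 0.
Eigenvalues λ = 4, -2.
For λ=4: (A-λI) row 1 is [12, -12], so an eigenvector is (1, 1).
For λ=-2: (A-λI) row 1 is [18, -12], so an eigenvector is (-2, -3).
General solution: K_1e^(4t)(1,1) + K_2e^(-2t)(-2,-3).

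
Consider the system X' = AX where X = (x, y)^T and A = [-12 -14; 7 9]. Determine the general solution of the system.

x(t) = C_1e^(2t) - 2C_2e^(-5t), y(t) = -C_1e^(2t) + C_2e^(-5t)

Coefficient matrix A = [[-12, -14], [7, 9]].
Characteristic polynomial det(A - λI) = λ^2 + 3λ - 10 = 0.
Eigenvalues λ = 2, -5.
For λ=2: (A-λI) row 1 is [-14, -14], so an eigenvector is (1, -1).
For λ=-5: (A-λI) row 1 is [-7, -14], so an eigenvector is (-2, 1).
General solution: C_1e^(2t)(1,-1) + C_2e^(-5t)(-2,1).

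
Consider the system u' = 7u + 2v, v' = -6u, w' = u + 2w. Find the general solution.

u(t) = -2c_1e^(4t) - c_2e^(3t), v(t) = 3c_1e^(4t) + 2c_2e^(3t), w(t) = -c_1e^(4t) - c_2e^(3t) + c_3e^(2t)

Coefficient matrix A = [[7, 2, 0], [-6, 0, 0], [1, 0, 2]].
det(A - λI) = 0 gives eigenvalues λ = 4, 3, 2.
For λ=4: eigenvector (-2,3,-1).
For λ=3: eigenvector (-1,2,-1).
For λ=2: eigenvector (0,0,1).
General solution: c_1e^(4t)(-2,3,-1) + c_2e^(3t)(-1,2,-1) + c_3e^(2t)(0,0,1).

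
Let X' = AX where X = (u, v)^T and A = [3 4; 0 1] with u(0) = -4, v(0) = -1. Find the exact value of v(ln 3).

-3

A = [[3,4],[0,1]]; eigenvalues λ = 1, 3.
Eigenvectors: (-2,1) for λ=1, (1,0) for λ=3.
From the initial condition, c_1 = -1, c_2 = -6.
v(ln 3) = (-1)(3^1)(1) + (-6)(3^3)(0) = -3.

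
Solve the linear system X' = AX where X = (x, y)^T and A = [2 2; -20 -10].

Coefficient matrix A = [[2, 2], [-20, -10]].
Characteristic polynomial det(A - λI) = λ^2 + 8λ + 20 = 0.
Eigenvalues λ = -4 ± 2i (complex conjugate pair).
For λ=-4+2i: an eigenvector is (0,1) - i(1,-3) = (0 - i, 1 + 3i).
A real fundamental pair from Re and Im of e^((-4+2i)t)v: X_1 = e^(-4t)(cos(2t)·(0,1) + sin(2t)·(1,-3)), X_2 = e^(-4t)(sin(2t)·(0,1) - cos(2t)·(1,-3)).
General solution: K_1X_1 + K_2X_2.

x(t) = K_1e^(-4t)sin(2t) - K_2e^(-4t)cos(2t), y(t) = -3K_1e^(-4t)sin(2t) + K_1e^(-4t)cos(2t) + K_2e^(-4t)sin(2t) + 3K_2e^(-4t)cos(2t)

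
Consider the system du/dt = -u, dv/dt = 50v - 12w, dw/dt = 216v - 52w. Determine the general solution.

Coefficient matrix A = [[-1, 0, 0], [0, 50, -12], [0, 216, -52]].
det(A - λI) = 0 gives eigenvalues λ = -1, 2, -4.
For λ=-1: eigenvector (1,0,0).
For λ=2: eigenvector (0,1,4).
For λ=-4: eigenvector (0,2,9).
General solution: C_1e^(-t)(1,0,0) + C_2e^(2t)(0,1,4) + C_3e^(-4t)(0,2,9).

u(t) = C_1e^(-t), v(t) = C_2e^(2t) + 2C_3e^(-4t), w(t) = 4C_2e^(2t) + 9C_3e^(-4t)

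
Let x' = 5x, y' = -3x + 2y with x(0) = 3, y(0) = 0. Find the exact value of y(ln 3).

-702

A = [[5,0],[-3,2]]; eigenvalues λ = 5, 2.
Eigenvectors: (-1,1) for λ=5, (0,-1) for λ=2.
From the initial condition, c_1 = -3, c_2 = -3.
y(ln 3) = (-3)(3^5)(1) + (-3)(3^2)(-1) = -702.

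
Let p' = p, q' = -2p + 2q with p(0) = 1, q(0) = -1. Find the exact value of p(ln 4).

4

A = [[1,0],[-2,2]]; eigenvalues λ = 1, 2.
Eigenvectors: (-1,-2) for λ=1, (0,-1) for λ=2.
From the initial condition, c_1 = -1, c_2 = 3.
p(ln 4) = (-1)(4^1)(-1) + (3)(4^2)(0) = 4.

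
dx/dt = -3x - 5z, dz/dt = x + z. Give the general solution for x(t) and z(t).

Coefficient matrix A = [[-3, -5], [1, 1]].
Characteristic polynomial det(A - λI) = λ^2 + 2λ + 2 = 0.
Eigenvalues λ = -1 ± i (complex conjugate pair).
For λ=-1+i: an eigenvector is (2,-1) - i(1,0) = (2 - i, -1).
A real fundamental pair from Re and Im of e^((-1+i)t)v: X_1 = e^(-t)(cos(t)·(2,-1) + sin(t)·(1,0)), X_2 = e^(-t)(sin(t)·(2,-1) - cos(t)·(1,0)).
General solution: C_1X_1 + C_2X_2.

x(t) = C_1e^(-t)sin(t) + 2C_1e^(-t)cos(t) + 2C_2e^(-t)sin(t) - C_2e^(-t)cos(t), z(t) = -C_1e^(-t)cos(t) - C_2e^(-t)sin(t)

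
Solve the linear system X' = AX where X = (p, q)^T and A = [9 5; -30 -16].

p(t) = C_1e^(-t) + C_2e^(-6t), q(t) = -2C_1e^(-t) - 3C_2e^(-6t)

Coefficient matrix A = [[9, 5], [-30, -16]].
Characteristic polynomial det(A - λI) = λ^2 + 7λ + 6 = 0.
Eigenvalues λ = -1, -6.
For λ=-1: (A-λI) row 1 is [10, 5], so an eigenvector is (1, -2).
For λ=-6: (A-λI) row 1 is [15, 5], so an eigenvector is (1, -3).
General solution: C_1e^(-t)(1,-2) + C_2e^(-6t)(1,-3).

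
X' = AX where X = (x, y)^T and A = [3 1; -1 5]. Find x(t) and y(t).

Coefficient matrix A = [[3, 1], [-1, 5]].
Characteristic polynomial det(A - λI) = λ^2 - 8λ + 16 = 0.
Single eigenvalue λ = 4 with algebraic multiplicity 2.
Eigenvector v = (-1,-1); generalized eigenvector w with (A-λI)w=v is (-2,-3).
General solution: e^(4t)[c_1·v + c_2·(t·v + w)].

x(t) = -c_1e^(4t) - c_2te^(4t) - 2c_2e^(4t), y(t) = -c_1e^(4t) - c_2te^(4t) - 3c_2e^(4t)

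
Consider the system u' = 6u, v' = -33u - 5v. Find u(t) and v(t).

Coefficient matrix A = [[6, 0], [-33, -5]].
Characteristic polynomial det(A - λI) = λ^2 - λ - 30 = 0.
Eigenvalues λ = 6, -5.
For λ=6: (A-λI) row 2 is [-33, -11], so an eigenvector is (-1, 3).
For λ=-5: (A-λI) row 1 is [11, 0], so an eigenvector is (0, -1).
General solution: c_1e^(6t)(-1,3) + c_2e^(-5t)(0,-1).

u(t) = -c_1e^(6t), v(t) = 3c_1e^(6t) - c_2e^(-5t)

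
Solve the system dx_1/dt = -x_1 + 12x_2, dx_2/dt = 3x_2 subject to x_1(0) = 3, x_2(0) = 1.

Coefficient matrix A = [[-1, 12], [0, 3]].
Characteristic polynomial det(A - λI) = λ^2 - 2λ - 3 = 0.
Eigenvalues λ = -1, 3.
For λ=-1: (A-λI) row 1 is [0, 12], so an eigenvector is (-1, 0).
For λ=3: (A-λI) row 1 is [-4, 12], so an eigenvector is (-3, -1).
General solution: C_1e^(-t)(-1,0) + C_2e^(3t)(-3,-1).
Applying x_1(0)=3, x_2(0)=1 gives C_1=0, C_2=-1.

x_1(t) = 3e^(3t), x_2(t) = e^(3t)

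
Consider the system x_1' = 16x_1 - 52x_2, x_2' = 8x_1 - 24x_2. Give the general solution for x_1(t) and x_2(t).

x_1(t) = 3C_1e^(-4t)sin(4t) - 2C_1e^(-4t)cos(4t) - 2C_2e^(-4t)sin(4t) - 3C_2e^(-4t)cos(4t), x_2(t) = C_1e^(-4t)sin(4t) - C_1e^(-4t)cos(4t) - C_2e^(-4t)sin(4t) - C_2e^(-4t)cos(4t)

Coefficient matrix A = [[16, -52], [8, -24]].
Characteristic polynomial det(A - λI) = λ^2 + 8λ + 32 = 0.
Eigenvalues λ = -4 ± 4i (complex conjugate pair).
For λ=-4+4i: an eigenvector is (-2,-1) - i(3,1) = (-2 - 3i, -1 - i).
A real fundamental pair from Re and Im of e^((-4+4i)t)v: X_1 = e^(-4t)(cos(4t)·(-2,-1) + sin(4t)·(3,1)), X_2 = e^(-4t)(sin(4t)·(-2,-1) - cos(4t)·(3,1)).
General solution: C_1X_1 + C_2X_2.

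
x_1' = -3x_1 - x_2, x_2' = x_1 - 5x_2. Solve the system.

x_1(t) = c_1e^(-4t) + c_2te^(-4t) + 2c_2e^(-4t), x_2(t) = c_1e^(-4t) + c_2te^(-4t) + c_2e^(-4t)

Coefficient matrix A = [[-3, -1], [1, -5]].
Characteristic polynomial det(A - λI) = λ^2 + 8λ + 16 = 0.
Single eigenvalue λ = -4 with algebraic multiplicity 2.
Eigenvector v = (1,1); generalized eigenvector w with (A-λI)w=v is (2,1).
General solution: e^(-4t)[c_1·v + c_2·(t·v + w)].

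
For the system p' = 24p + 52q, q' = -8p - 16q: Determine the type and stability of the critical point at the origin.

A = [[24,52],[-8,-16]]; det(A-λI) = λ^2 - 8λ + 32.
λ = 4 ± 4i: positive real part.

unstable spiral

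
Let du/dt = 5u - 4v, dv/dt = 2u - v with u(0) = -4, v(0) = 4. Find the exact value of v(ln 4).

A = [[5,-4],[2,-1]]; eigenvalues λ = 1, 3.
Eigenvectors: (-1,-1) for λ=1, (2,1) for λ=3.
From the initial condition, c_1 = -12, c_2 = -8.
v(ln 4) = (-12)(4^1)(-1) + (-8)(4^3)(1) = -464.

-464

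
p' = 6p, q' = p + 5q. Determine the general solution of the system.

p(t) = -K_1e^(6t), q(t) = -K_1e^(6t) + K_2e^(5t)

Coefficient matrix A = [[6, 0], [1, 5]].
Characteristic polynomial det(A - λI) = λ^2 - 11λ + 30 = 0.
Eigenvalues λ = 6, 5.
For λ=6: (A-λI) row 2 is [1, -1], so an eigenvector is (-1, -1).
For λ=5: (A-λI) row 1 is [1, 0], so an eigenvector is (0, 1).
General solution: K_1e^(6t)(-1,-1) + K_2e^(5t)(0,1).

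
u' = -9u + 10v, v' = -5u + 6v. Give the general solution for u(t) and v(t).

u(t) = -K_1e^(t) - 2K_2e^(-4t), v(t) = -K_1e^(t) - K_2e^(-4t)

Coefficient matrix A = [[-9, 10], [-5, 6]].
Characteristic polynomial det(A - λI) = λ^2 + 3λ - 4 = 0.
Eigenvalues λ = 1, -4.
For λ=1: (A-λI) row 1 is [-10, 10], so an eigenvector is (-1, -1).
For λ=-4: (A-λI) row 1 is [-5, 10], so an eigenvector is (-2, -1).
General solution: K_1e^(t)(-1,-1) + K_2e^(-4t)(-2,-1).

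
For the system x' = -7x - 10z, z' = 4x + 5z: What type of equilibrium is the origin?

A = [[-7,-10],[4,5]]; det(A-λI) = λ^2 + 2λ + 5.
λ = -1 ± 2i: negative real part.

stable spiral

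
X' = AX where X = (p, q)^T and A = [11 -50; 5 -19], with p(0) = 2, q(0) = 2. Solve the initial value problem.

p(t) = -14e^(-4t)sin(5t) + 2e^(-4t)cos(5t), q(t) = -4e^(-4t)sin(5t) + 2e^(-4t)cos(5t)

Coefficient matrix A = [[11, -50], [5, -19]].
Characteristic polynomial det(A - λI) = λ^2 + 8λ + 41 = 0.
Eigenvalues λ = -4 ± 5i (complex conjugate pair).
For λ=-4+5i: an eigenvector is (1,0) - i(3,1) = (1 - 3i, 0 - i).
A real fundamental pair from Re and Im of e^((-4+5i)t)v: X_1 = e^(-4t)(cos(5t)·(1,0) + sin(5t)·(3,1)), X_2 = e^(-4t)(sin(5t)·(1,0) - cos(5t)·(3,1)).
General solution: C_1X_1 + C_2X_2.
Applying p(0)=2, q(0)=2 gives C_1=-4, C_2=-2.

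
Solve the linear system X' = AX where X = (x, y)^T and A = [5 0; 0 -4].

Coefficient matrix A = [[5, 0], [0, -4]].
Characteristic polynomial det(A - λI) = λ^2 - λ - 20 = 0.
Eigenvalues λ = -4, 5.
For λ=-4: (A-λI) row 1 is [9, 0], so an eigenvector is (0, -1).
For λ=5: (A-λI) row 2 is [0, -9], so an eigenvector is (1, 0).
General solution: c_1e^(-4t)(0,-1) + c_2e^(5t)(1,0).

x(t) = c_2e^(5t), y(t) = -c_1e^(-4t)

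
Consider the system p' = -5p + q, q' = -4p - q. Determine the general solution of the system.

p(t) = C_1e^(-3t) + C_2te^(-3t), q(t) = 2C_1e^(-3t) + 2C_2te^(-3t) + C_2e^(-3t)

Coefficient matrix A = [[-5, 1], [-4, -1]].
Characteristic polynomial det(A - λI) = λ^2 + 6λ + 9 = 0.
Single eigenvalue λ = -3 with algebraic multiplicity 2.
Eigenvector v = (1,2); generalized eigenvector w with (A-λI)w=v is (0,1).
General solution: e^(-3t)[C_1·v + C_2·(t·v + w)].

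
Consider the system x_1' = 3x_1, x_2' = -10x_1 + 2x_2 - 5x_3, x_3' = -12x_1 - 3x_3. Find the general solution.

x_1(t) = c_1e^(3t), x_2(t) = c_2e^(2t) + c_3e^(-3t), x_3(t) = -2c_1e^(3t) + c_3e^(-3t)

Coefficient matrix A = [[3, 0, 0], [-10, 2, -5], [-12, 0, -3]].
det(A - λI) = 0 gives eigenvalues λ = 3, 2, -3.
For λ=3: eigenvector (1,0,-2).
For λ=2: eigenvector (0,1,0).
For λ=-3: eigenvector (0,1,1).
General solution: c_1e^(3t)(1,0,-2) + c_2e^(2t)(0,1,0) + c_3e^(-3t)(0,1,1).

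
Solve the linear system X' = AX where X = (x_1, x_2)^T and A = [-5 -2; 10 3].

Coefficient matrix A = [[-5, -2], [10, 3]].
Characteristic polynomial det(A - λI) = λ^2 + 2λ + 5 = 0.
Eigenvalues λ = -1 ± 2i (complex conjugate pair).
For λ=-1+2i: an eigenvector is (-1,2) - i(0,-1) = (-1, 2 + i).
A real fundamental pair from Re and Im of e^((-1+2i)t)v: X_1 = e^(-t)(cos(2t)·(-1,2) + sin(2t)·(0,-1)), X_2 = e^(-t)(sin(2t)·(-1,2) - cos(2t)·(0,-1)).
General solution: C_1X_1 + C_2X_2.

x_1(t) = -C_1e^(-t)cos(2t) - C_2e^(-t)sin(2t), x_2(t) = -C_1e^(-t)sin(2t) + 2C_1e^(-t)cos(2t) + 2C_2e^(-t)sin(2t) + C_2e^(-t)cos(2t)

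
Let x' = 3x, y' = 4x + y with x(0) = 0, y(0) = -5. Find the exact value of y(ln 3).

A = [[3,0],[4,1]]; eigenvalues λ = 1, 3.
Eigenvectors: (0,1) for λ=1, (1,2) for λ=3.
From the initial condition, c_1 = -5, c_2 = 0.
y(ln 3) = (-5)(3^1)(1) + (0)(3^3)(2) = -15.

-15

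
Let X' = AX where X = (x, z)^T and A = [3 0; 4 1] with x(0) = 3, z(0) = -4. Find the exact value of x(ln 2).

24

A = [[3,0],[4,1]]; eigenvalues λ = 3, 1.
Eigenvectors: (-1,-2) for λ=3, (0,1) for λ=1.
From the initial condition, c_1 = -3, c_2 = -10.
x(ln 2) = (-3)(2^3)(-1) + (-10)(2^1)(0) = 24.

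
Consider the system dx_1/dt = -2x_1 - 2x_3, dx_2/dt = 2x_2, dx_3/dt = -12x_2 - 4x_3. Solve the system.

Coefficient matrix A = [[-2, 0, -2], [0, 2, 0], [0, -12, -4]].
det(A - λI) = 0 gives eigenvalues λ = 2, -2, -4.
For λ=2: eigenvector (1,1,-2).
For λ=-2: eigenvector (1,0,0).
For λ=-4: eigenvector (1,0,1).
General solution: C_1e^(2t)(1,1,-2) + C_2e^(-2t)(1,0,0) + C_3e^(-4t)(1,0,1).

x_1(t) = C_1e^(2t) + C_2e^(-2t) + C_3e^(-4t), x_2(t) = C_1e^(2t), x_3(t) = -2C_1e^(2t) + C_3e^(-4t)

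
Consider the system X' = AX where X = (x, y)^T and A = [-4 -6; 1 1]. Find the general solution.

x(t) = -2c_1e^(-t) + 3c_2e^(-2t), y(t) = c_1e^(-t) - c_2e^(-2t)

Coefficient matrix A = [[-4, -6], [1, 1]].
Characteristic polynomial det(A - λI) = λ^2 + 3λ + 2 = 0.
Eigenvalues λ = -1, -2.
For λ=-1: (A-λI) row 1 is [-3, -6], so an eigenvector is (-2, 1).
For λ=-2: (A-λI) row 1 is [-2, -6], so an eigenvector is (3, -1).
General solution: c_1e^(-t)(-2,1) + c_2e^(-2t)(3,-1).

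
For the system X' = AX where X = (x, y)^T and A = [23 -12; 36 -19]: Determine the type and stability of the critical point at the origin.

saddle

A = [[23,-12],[36,-19]]; det(A-λI) = λ^2 - 4λ - 5.
λ = 5, -1: opposite signs.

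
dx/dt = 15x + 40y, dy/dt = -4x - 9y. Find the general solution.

Coefficient matrix A = [[15, 40], [-4, -9]].
Characteristic polynomial det(A - λI) = λ^2 - 6λ + 25 = 0.
Eigenvalues λ = 3 ± 4i (complex conjugate pair).
For λ=3+4i: an eigenvector is (3,-1) - i(-1,0) = (3 + i, -1).
A real fundamental pair from Re and Im of e^((3+4i)t)v: X_1 = e^(3t)(cos(4t)·(3,-1) + sin(4t)·(-1,0)), X_2 = e^(3t)(sin(4t)·(3,-1) - cos(4t)·(-1,0)).
General solution: K_1X_1 + K_2X_2.

x(t) = -K_1e^(3t)sin(4t) + 3K_1e^(3t)cos(4t) + 3K_2e^(3t)sin(4t) + K_2e^(3t)cos(4t), y(t) = -K_1e^(3t)cos(4t) - K_2e^(3t)sin(4t)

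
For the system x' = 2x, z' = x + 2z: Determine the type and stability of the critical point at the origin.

A = [[2,0],[1,2]]; det(A-λI) = λ^2 - 4λ + 4.
repeated λ = 2 with a single eigenvector.

unstable improper node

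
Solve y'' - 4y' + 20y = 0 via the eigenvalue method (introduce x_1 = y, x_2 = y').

y(t) = K_1e^(2t)cos(4t) + K_2e^(2t)sin(4t)

Let x_1 = y, x_2 = y'. Then x_1' = x_2 and x_2' = -20x_1 + 4x_2.
A = [[0,1],[-20,4]]; det(A-λI) = λ^2 - 4λ + 20.
Eigenvalues λ = 2 ± 4i.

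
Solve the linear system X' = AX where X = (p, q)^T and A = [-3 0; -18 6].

Coefficient matrix A = [[-3, 0], [-18, 6]].
Characteristic polynomial det(A - λI) = λ^2 - 3λ - 18 = 0.
Eigenvalues λ = 6, -3.
For λ=6: (A-λI) row 1 is [-9, 0], so an eigenvector is (0, -1).
For λ=-3: (A-λI) row 2 is [-18, 9], so an eigenvector is (-1, -2).
General solution: C_1e^(6t)(0,-1) + C_2e^(-3t)(-1,-2).

p(t) = -C_2e^(-3t), q(t) = -C_1e^(6t) - 2C_2e^(-3t)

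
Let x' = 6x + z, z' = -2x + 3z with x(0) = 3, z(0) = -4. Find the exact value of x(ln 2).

80

A = [[6,1],[-2,3]]; eigenvalues λ = 4, 5.
Eigenvectors: (-1,2) for λ=4, (1,-1) for λ=5.
From the initial condition, c_1 = -1, c_2 = 2.
x(ln 2) = (-1)(2^4)(-1) + (2)(2^5)(1) = 80.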